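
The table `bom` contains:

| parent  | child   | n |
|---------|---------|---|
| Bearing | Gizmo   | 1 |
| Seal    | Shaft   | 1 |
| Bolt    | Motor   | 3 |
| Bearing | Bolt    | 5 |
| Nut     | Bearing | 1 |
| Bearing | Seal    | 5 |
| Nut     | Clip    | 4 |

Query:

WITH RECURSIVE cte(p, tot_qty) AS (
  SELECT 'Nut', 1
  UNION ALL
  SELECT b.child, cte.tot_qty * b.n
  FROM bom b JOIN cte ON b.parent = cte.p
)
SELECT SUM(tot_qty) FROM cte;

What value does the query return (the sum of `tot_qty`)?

37

Base: (Nut, tot_qty=1).
Iteration 1: components of {Nut} -> Bearing = 1*1 = 1, Clip = 1*4 = 4.
Iteration 2: components of {Bearing,Clip} -> Bolt = 1*5 = 5, Gizmo = 1*1 = 1, Seal = 1*5 = 5.
Iteration 3: components of {Bolt,Gizmo,Seal} -> Motor = 5*3 = 15, Shaft = 5*1 = 5.
Iteration 4: no further components; recursion stops.
SUM(tot_qty) = 1 + 1 + 4 + 5 + 5 + 1 + 5 + 15 = 37.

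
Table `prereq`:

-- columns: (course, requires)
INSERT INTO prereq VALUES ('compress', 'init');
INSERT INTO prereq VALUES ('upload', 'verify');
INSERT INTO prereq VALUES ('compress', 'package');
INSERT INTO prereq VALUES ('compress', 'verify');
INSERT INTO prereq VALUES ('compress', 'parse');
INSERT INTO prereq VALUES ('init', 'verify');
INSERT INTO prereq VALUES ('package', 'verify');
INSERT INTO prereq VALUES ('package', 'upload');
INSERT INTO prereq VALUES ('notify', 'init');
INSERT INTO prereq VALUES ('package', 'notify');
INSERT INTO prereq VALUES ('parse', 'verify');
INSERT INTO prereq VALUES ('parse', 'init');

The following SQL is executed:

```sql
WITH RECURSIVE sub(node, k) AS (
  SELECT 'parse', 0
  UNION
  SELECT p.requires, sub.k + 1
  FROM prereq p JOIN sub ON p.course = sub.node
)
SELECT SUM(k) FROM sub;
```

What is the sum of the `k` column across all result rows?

Base: (parse, k=0).
Iteration 1: edges from {parse} -> (init, k=1), (verify, k=1).
Iteration 2: edges from {init,verify} -> (verify, k=2).
Iteration 3: no outgoing edges from {verify}; recursion stops.
SUM(k) = 0 + 1 + 1 + 2 = 4.

4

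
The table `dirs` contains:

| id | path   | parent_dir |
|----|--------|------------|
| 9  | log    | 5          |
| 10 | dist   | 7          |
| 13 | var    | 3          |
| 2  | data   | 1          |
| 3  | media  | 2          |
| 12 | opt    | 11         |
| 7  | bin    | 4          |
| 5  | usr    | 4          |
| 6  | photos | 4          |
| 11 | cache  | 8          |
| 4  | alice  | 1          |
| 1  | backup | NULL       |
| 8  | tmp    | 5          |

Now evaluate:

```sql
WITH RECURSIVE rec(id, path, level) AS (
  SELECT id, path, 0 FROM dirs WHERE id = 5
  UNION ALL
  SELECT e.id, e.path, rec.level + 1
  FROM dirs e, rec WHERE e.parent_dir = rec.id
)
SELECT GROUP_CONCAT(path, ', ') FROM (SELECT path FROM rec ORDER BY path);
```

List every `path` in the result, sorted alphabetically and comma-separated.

cache, log, opt, tmp, usr

Base: id=5 (usr) at level 0.
Iteration 1: rows with parent_dir in {5} -> tmp (id 8, level 1), log (id 9, level 1).
Iteration 2: rows with parent_dir in {8,9} -> cache (id 11, level 2).
Iteration 3: rows with parent_dir in {11} -> opt (id 12, level 3).
Iteration 4: no rows with parent_dir in {12}; recursion stops.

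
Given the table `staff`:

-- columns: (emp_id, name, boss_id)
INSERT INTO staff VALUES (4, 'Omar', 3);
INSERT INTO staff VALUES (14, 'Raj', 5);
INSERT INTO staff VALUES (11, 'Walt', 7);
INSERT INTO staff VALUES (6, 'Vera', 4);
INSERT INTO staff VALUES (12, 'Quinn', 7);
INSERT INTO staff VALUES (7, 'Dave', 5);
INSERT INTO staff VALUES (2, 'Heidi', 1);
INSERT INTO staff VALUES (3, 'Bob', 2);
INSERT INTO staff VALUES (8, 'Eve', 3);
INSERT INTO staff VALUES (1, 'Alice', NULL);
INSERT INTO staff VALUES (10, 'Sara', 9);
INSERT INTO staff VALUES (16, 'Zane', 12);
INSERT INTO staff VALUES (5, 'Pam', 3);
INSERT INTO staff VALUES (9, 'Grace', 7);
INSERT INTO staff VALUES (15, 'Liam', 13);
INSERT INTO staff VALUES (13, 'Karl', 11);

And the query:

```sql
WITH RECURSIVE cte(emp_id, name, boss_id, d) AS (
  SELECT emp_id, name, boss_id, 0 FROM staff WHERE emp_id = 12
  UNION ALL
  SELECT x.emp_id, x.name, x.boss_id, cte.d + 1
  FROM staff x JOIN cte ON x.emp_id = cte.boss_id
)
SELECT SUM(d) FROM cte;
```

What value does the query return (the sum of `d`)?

Base: emp_id=12 (Quinn), boss_id=7, d 0.
Iteration 1: join on emp_id=7 -> Dave (id 7, boss_id=5, d 1).
Iteration 2: join on emp_id=5 -> Pam (id 5, boss_id=3, d 2).
Iteration 3: join on emp_id=3 -> Bob (id 3, boss_id=2, d 3).
Iteration 4: join on emp_id=2 -> Heidi (id 2, boss_id=1, d 4).
Iteration 5: join on emp_id=1 -> Alice (id 1, boss_id=NULL, d 5).
Iteration 6: boss_id is NULL; no match; recursion stops.
SUM(d) = 0 + 1 + 2 + 3 + 4 + 5 = 15.

15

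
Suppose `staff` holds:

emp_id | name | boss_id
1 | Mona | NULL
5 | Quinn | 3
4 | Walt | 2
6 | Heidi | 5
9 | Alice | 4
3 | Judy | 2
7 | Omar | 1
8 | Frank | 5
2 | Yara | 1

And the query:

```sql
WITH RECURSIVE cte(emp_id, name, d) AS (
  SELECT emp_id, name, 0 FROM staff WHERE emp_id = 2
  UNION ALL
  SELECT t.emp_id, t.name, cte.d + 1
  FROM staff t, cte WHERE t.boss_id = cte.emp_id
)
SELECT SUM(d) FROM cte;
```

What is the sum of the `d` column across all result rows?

12

Base: emp_id=2 (Yara) at d 0.
Iteration 1: rows with boss_id in {2} -> Judy (id 3, d 1), Walt (id 4, d 1).
Iteration 2: rows with boss_id in {3,4} -> Quinn (id 5, d 2), Alice (id 9, d 2).
Iteration 3: rows with boss_id in {5,9} -> Heidi (id 6, d 3), Frank (id 8, d 3).
Iteration 4: no rows with boss_id in {6,8}; recursion stops.
SUM(d) = 0 + 1 + 1 + 2 + 2 + 3 + 3 = 12.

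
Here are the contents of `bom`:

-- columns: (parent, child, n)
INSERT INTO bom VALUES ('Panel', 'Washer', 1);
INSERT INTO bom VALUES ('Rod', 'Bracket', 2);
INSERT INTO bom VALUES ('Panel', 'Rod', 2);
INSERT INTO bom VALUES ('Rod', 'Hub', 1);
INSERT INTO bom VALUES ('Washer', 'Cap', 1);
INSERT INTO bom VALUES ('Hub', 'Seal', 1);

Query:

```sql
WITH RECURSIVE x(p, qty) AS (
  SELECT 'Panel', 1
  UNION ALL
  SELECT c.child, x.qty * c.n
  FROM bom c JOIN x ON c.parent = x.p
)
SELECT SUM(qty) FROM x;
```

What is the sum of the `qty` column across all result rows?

13

Base: (Panel, qty=1).
Iteration 1: components of {Panel} -> Rod = 1*2 = 2, Washer = 1*1 = 1.
Iteration 2: components of {Rod,Washer} -> Bracket = 2*2 = 4, Cap = 1*1 = 1, Hub = 2*1 = 2.
Iteration 3: components of {Bracket,Cap,Hub} -> Seal = 2*1 = 2.
Iteration 4: no further components; recursion stops.
SUM(qty) = 1 + 2 + 1 + 2 + 4 + 1 + 2 = 13.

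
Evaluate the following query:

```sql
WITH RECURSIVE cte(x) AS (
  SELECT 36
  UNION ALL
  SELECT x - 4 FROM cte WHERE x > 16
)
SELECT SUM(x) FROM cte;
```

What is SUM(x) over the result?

156

Base: x=36.
Iteration 1: 36 > 16 holds -> x = 36 - 4 = 32.
Iteration 2: 32 > 16 holds -> x = 32 - 4 = 28.
Iteration 3: 28 > 16 holds -> x = 28 - 4 = 24.
Iteration 4: 24 > 16 holds -> x = 24 - 4 = 20.
Iteration 5: 20 > 16 holds -> x = 20 - 4 = 16.
Iteration 6: 16 > 16 fails; recursion stops.
SUM(x) = 36 + 32 + 28 + 24 + 20 + 16 = 156.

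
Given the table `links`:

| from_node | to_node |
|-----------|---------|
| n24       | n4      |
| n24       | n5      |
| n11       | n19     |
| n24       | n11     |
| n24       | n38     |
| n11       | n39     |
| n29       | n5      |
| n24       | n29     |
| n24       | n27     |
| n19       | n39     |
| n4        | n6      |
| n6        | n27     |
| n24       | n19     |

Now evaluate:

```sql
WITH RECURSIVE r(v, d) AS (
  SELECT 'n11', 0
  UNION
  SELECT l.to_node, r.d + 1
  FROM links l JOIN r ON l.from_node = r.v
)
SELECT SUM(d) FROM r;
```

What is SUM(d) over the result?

Base: (n11, d=0).
Iteration 1: edges from {n11} -> (n19, d=1), (n39, d=1).
Iteration 2: edges from {n19,n39} -> (n39, d=2).
Iteration 3: no outgoing edges from {n39}; recursion stops.
SUM(d) = 0 + 1 + 1 + 2 = 4.

4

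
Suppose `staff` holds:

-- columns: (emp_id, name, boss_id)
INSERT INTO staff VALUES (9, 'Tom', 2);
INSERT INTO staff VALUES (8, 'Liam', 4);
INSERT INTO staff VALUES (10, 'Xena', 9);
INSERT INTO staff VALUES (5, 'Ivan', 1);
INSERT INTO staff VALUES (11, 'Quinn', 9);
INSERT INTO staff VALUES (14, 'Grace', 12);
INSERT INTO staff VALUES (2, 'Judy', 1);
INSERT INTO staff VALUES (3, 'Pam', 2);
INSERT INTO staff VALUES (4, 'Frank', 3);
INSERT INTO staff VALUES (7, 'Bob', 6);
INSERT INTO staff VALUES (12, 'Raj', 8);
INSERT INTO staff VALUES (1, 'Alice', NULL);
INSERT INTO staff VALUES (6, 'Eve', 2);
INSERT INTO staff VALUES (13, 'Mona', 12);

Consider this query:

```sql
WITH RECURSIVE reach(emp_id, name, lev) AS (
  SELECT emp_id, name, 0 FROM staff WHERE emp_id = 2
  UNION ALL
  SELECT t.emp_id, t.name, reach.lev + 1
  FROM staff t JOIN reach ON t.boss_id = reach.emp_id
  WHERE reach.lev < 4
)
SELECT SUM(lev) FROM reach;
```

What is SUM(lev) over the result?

Base: emp_id=2 (Judy) at lev 0.
Iteration 1: rows with boss_id in {2} -> Pam (id 3, lev 1), Eve (id 6, lev 1), Tom (id 9, lev 1).
Iteration 2: rows with boss_id in {3,6,9} -> Frank (id 4, lev 2), Bob (id 7, lev 2), Xena (id 10, lev 2), Quinn (id 11, lev 2).
Iteration 3: rows with boss_id in {4,7,10,11} -> Liam (id 8, lev 3).
Iteration 4: rows with boss_id in {8} -> Raj (id 12, lev 4).
Iteration 5: lev < 4 fails for all current rows; recursion stops.
SUM(lev) = 0 + 1 + 1 + 1 + 2 + 2 + 2 + 2 + 3 + 4 = 18.

18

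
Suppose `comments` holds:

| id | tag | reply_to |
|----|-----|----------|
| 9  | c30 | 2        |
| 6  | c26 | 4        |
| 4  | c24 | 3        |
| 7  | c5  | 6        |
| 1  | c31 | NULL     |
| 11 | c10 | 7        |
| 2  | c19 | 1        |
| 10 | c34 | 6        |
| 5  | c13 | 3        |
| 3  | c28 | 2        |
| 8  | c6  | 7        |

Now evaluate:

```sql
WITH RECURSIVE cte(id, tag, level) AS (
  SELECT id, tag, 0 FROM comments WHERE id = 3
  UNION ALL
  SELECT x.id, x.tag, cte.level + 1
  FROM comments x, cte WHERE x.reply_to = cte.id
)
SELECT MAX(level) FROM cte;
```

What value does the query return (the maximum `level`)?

Base: id=3 (c28) at level 0.
Iteration 1: rows with reply_to in {3} -> c24 (id 4, level 1), c13 (id 5, level 1).
Iteration 2: rows with reply_to in {4,5} -> c26 (id 6, level 2).
Iteration 3: rows with reply_to in {6} -> c5 (id 7, level 3), c34 (id 10, level 3).
Iteration 4: rows with reply_to in {7,10} -> c6 (id 8, level 4), c10 (id 11, level 4).
Iteration 5: no rows with reply_to in {8,11}; recursion stops.
level values: 0, 1, 1, 2, 3, 3, 4, 4; the maximum is 4.

4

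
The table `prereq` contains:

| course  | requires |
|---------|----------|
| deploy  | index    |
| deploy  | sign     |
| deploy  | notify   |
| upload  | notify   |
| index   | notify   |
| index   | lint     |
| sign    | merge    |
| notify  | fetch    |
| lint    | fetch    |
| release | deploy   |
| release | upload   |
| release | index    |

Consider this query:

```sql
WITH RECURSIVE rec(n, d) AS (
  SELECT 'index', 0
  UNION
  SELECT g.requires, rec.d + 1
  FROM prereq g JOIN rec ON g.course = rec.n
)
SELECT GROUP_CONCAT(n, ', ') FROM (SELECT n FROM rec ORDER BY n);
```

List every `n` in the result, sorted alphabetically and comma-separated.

Base: (index, d=0).
Iteration 1: edges from {index} -> (lint, d=1), (notify, d=1).
Iteration 2: edges from {lint,notify} -> (fetch, d=2). [UNION drops 1 duplicate row(s)]
Iteration 3: no outgoing edges from {fetch}; recursion stops.

fetch, index, lint, notify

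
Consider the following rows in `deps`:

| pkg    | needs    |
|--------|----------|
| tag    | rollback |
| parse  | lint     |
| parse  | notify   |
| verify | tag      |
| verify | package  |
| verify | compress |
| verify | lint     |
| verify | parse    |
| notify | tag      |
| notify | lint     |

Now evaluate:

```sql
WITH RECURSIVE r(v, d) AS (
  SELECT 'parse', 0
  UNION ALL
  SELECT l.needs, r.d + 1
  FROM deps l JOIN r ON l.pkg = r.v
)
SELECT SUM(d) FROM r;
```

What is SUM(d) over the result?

Base: (parse, d=0).
Iteration 1: edges from {parse} -> (lint, d=1), (notify, d=1).
Iteration 2: edges from {lint,notify} -> (lint, d=2), (tag, d=2).
Iteration 3: edges from {lint,tag} -> (rollback, d=3).
Iteration 4: no outgoing edges from {rollback}; recursion stops.
SUM(d) = 0 + 1 + 1 + 2 + 2 + 3 = 9.

9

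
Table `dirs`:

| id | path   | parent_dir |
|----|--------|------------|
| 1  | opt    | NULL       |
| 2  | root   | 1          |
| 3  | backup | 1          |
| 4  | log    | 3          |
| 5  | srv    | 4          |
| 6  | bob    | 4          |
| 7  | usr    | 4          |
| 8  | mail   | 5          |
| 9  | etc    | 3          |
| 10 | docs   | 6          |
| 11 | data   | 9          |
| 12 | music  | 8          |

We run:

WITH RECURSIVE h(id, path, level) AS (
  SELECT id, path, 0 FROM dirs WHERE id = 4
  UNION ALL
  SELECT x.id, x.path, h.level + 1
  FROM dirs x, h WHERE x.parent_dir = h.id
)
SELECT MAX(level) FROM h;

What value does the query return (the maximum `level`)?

Base: id=4 (log) at level 0.
Iteration 1: rows with parent_dir in {4} -> srv (id 5, level 1), bob (id 6, level 1), usr (id 7, level 1).
Iteration 2: rows with parent_dir in {5,6,7} -> mail (id 8, level 2), docs (id 10, level 2).
Iteration 3: rows with parent_dir in {8,10} -> music (id 12, level 3).
Iteration 4: no rows with parent_dir in {12}; recursion stops.
level values: 0, 1, 1, 1, 2, 2, 3; the maximum is 3.

3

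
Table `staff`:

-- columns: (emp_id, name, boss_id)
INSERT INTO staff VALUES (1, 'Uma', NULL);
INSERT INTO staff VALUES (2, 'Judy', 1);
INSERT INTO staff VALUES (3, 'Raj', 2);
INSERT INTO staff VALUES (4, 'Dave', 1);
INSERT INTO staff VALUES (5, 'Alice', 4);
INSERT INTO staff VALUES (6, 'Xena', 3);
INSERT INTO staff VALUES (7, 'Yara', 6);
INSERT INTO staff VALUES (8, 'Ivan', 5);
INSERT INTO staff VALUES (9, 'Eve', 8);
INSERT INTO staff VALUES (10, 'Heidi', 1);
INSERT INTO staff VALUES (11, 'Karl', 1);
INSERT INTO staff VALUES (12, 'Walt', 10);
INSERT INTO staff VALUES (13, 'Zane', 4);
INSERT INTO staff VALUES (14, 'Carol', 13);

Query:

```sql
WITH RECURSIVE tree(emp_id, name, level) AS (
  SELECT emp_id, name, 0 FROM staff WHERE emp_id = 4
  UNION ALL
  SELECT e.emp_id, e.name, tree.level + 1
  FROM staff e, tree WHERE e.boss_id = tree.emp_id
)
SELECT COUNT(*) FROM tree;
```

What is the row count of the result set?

6

Base: emp_id=4 (Dave) at level 0.
Iteration 1: rows with boss_id in {4} -> Alice (id 5, level 1), Zane (id 13, level 1).
Iteration 2: rows with boss_id in {5,13} -> Ivan (id 8, level 2), Carol (id 14, level 2).
Iteration 3: rows with boss_id in {8,14} -> Eve (id 9, level 3).
Iteration 4: no rows with boss_id in {9}; recursion stops.
Total rows emitted: 6.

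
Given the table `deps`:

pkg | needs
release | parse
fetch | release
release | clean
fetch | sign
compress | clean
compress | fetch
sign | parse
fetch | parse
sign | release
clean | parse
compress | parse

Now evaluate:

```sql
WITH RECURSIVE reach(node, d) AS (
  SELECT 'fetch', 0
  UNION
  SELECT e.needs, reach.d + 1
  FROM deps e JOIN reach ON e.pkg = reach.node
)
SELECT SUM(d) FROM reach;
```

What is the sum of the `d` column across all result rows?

19

Base: (fetch, d=0).
Iteration 1: edges from {fetch} -> (parse, d=1), (release, d=1), (sign, d=1).
Iteration 2: edges from {parse,release,sign} -> (clean, d=2), (parse, d=2), (release, d=2). [UNION drops 1 duplicate row(s)]
Iteration 3: edges from {clean,parse,release} -> (clean, d=3), (parse, d=3). [UNION drops 1 duplicate row(s)]
Iteration 4: edges from {clean,parse} -> (parse, d=4).
Iteration 5: no outgoing edges from {parse}; recursion stops.
SUM(d) = 0 + 1 + 1 + 1 + 2 + 2 + 2 + 3 + 3 + 4 = 19.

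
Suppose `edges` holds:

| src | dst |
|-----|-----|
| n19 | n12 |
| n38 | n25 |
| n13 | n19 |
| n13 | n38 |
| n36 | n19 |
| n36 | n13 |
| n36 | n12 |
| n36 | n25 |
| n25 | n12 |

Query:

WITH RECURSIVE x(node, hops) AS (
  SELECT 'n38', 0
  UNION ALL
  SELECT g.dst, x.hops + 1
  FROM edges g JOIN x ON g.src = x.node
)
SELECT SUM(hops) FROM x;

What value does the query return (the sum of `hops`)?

Base: (n38, hops=0).
Iteration 1: edges from {n38} -> (n25, hops=1).
Iteration 2: edges from {n25} -> (n12, hops=2).
Iteration 3: no outgoing edges from {n12}; recursion stops.
SUM(hops) = 0 + 1 + 2 = 3.

3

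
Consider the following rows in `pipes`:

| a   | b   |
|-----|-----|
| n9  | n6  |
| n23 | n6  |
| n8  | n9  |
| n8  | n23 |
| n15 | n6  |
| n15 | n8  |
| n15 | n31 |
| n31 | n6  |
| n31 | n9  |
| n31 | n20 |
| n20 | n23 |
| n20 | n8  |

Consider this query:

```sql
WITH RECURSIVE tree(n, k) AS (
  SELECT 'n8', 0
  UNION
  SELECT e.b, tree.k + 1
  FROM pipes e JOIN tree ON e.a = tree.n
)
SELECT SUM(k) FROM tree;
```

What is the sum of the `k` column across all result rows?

4

Base: (n8, k=0).
Iteration 1: edges from {n8} -> (n23, k=1), (n9, k=1).
Iteration 2: edges from {n23,n9} -> (n6, k=2). [UNION drops 1 duplicate row(s)]
Iteration 3: no outgoing edges from {n6}; recursion stops.
SUM(k) = 0 + 1 + 1 + 2 = 4.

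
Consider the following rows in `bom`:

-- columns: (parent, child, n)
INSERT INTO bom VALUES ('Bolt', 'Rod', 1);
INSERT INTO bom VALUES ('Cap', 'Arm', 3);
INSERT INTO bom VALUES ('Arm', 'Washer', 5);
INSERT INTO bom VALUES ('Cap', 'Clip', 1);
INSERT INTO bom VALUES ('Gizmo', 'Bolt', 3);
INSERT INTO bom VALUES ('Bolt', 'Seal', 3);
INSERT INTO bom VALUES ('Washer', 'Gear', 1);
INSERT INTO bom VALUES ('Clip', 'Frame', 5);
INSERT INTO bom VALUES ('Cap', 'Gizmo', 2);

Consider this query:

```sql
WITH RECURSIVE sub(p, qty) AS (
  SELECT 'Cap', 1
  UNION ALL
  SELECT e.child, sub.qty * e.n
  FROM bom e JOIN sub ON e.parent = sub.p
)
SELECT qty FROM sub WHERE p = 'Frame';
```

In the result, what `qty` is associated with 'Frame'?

5

Base: (Cap, qty=1).
Iteration 1: components of {Cap} -> Arm = 1*3 = 3, Clip = 1*1 = 1, Gizmo = 1*2 = 2.
Iteration 2: components of {Arm,Clip,Gizmo} -> Bolt = 2*3 = 6, Frame = 1*5 = 5, Washer = 3*5 = 15.
Iteration 3: components of {Bolt,Frame,Washer} -> Gear = 15*1 = 15, Rod = 6*1 = 6, Seal = 6*3 = 18.
Iteration 4: no further components; recursion stops.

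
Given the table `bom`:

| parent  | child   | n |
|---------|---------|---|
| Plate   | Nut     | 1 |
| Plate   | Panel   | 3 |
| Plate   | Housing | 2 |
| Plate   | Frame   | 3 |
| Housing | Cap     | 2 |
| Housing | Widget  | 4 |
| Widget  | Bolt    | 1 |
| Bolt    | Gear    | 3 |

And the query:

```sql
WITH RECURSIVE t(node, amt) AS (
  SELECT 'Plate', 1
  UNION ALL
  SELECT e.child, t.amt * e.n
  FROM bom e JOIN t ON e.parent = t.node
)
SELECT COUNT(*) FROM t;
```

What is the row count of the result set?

Base: (Plate, amt=1).
Iteration 1: components of {Plate} -> Frame = 1*3 = 3, Housing = 1*2 = 2, Nut = 1*1 = 1, Panel = 1*3 = 3.
Iteration 2: components of {Frame,Housing,Nut,Panel} -> Cap = 2*2 = 4, Widget = 2*4 = 8.
Iteration 3: components of {Cap,Widget} -> Bolt = 8*1 = 8.
Iteration 4: components of {Bolt} -> Gear = 8*3 = 24.
Iteration 5: no further components; recursion stops.
Total rows emitted: 9.

9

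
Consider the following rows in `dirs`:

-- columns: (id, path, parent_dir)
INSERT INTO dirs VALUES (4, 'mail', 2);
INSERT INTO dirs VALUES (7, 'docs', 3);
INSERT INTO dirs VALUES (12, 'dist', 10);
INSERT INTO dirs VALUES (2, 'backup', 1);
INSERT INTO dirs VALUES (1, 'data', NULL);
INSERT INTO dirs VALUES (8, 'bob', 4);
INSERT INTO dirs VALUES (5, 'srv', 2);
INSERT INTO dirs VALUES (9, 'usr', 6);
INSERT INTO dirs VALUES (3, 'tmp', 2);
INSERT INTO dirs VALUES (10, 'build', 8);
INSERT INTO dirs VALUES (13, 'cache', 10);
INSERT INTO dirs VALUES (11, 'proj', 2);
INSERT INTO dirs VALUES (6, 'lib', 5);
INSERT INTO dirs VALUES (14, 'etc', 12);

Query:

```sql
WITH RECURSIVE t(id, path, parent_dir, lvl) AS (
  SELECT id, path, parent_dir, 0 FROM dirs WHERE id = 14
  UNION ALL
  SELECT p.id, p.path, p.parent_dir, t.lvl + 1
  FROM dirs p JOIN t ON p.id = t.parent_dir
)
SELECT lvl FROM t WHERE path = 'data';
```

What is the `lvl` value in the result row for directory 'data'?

6

Base: id=14 (etc), parent_dir=12, lvl 0.
Iteration 1: join on id=12 -> dist (id 12, parent_dir=10, lvl 1).
Iteration 2: join on id=10 -> build (id 10, parent_dir=8, lvl 2).
Iteration 3: join on id=8 -> bob (id 8, parent_dir=4, lvl 3).
Iteration 4: join on id=4 -> mail (id 4, parent_dir=2, lvl 4).
Iteration 5: join on id=2 -> backup (id 2, parent_dir=1, lvl 5).
Iteration 6: join on id=1 -> data (id 1, parent_dir=NULL, lvl 6).
Iteration 7: parent_dir is NULL; no match; recursion stops.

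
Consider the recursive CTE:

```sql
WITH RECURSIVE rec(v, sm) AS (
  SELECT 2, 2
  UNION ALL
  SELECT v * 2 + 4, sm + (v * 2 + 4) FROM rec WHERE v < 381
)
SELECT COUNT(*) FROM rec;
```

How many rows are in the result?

Base: v=2, sm=2.
Iteration 1: 2 < 381 holds -> v = 2 * 2 + 4 = 8, sm = 2 + 8 = 10.
Iteration 2: 8 < 381 holds -> v = 8 * 2 + 4 = 20, sm = 10 + 20 = 30.
Iteration 3: 20 < 381 holds -> v = 20 * 2 + 4 = 44, sm = 30 + 44 = 74.
Iteration 4: 44 < 381 holds -> v = 44 * 2 + 4 = 92, sm = 74 + 92 = 166.
Iteration 5: 92 < 381 holds -> v = 92 * 2 + 4 = 188, sm = 166 + 188 = 354.
Iteration 6: 188 < 381 holds -> v = 188 * 2 + 4 = 380, sm = 354 + 380 = 734.
Iteration 7: 380 < 381 holds -> v = 380 * 2 + 4 = 764, sm = 734 + 764 = 1498.
Iteration 8: 764 < 381 fails; recursion stops.
Total rows emitted: 8.

8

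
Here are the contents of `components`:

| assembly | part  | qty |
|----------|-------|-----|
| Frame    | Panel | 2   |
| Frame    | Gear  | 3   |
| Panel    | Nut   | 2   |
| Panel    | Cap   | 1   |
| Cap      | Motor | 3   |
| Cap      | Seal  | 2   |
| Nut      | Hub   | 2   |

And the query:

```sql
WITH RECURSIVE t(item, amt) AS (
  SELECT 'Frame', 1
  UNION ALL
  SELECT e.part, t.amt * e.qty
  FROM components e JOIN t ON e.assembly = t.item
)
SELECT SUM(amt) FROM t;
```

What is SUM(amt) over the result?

30

Base: (Frame, amt=1).
Iteration 1: components of {Frame} -> Gear = 1*3 = 3, Panel = 1*2 = 2.
Iteration 2: components of {Gear,Panel} -> Cap = 2*1 = 2, Nut = 2*2 = 4.
Iteration 3: components of {Cap,Nut} -> Hub = 4*2 = 8, Motor = 2*3 = 6, Seal = 2*2 = 4.
Iteration 4: no further components; recursion stops.
SUM(amt) = 1 + 2 + 3 + 4 + 2 + 8 + 6 + 4 = 30.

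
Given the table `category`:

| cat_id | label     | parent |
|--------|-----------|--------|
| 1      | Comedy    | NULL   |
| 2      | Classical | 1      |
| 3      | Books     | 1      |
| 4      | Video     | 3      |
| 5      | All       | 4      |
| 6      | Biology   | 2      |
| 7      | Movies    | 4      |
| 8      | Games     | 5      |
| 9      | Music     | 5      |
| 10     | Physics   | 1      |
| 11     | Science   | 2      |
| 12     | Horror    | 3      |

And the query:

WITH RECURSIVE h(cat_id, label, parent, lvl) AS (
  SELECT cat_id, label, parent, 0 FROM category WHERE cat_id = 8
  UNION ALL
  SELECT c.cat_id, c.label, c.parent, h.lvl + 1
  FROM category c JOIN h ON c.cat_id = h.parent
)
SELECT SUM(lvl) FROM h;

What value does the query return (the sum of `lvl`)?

10

Base: cat_id=8 (Games), parent=5, lvl 0.
Iteration 1: join on cat_id=5 -> All (id 5, parent=4, lvl 1).
Iteration 2: join on cat_id=4 -> Video (id 4, parent=3, lvl 2).
Iteration 3: join on cat_id=3 -> Books (id 3, parent=1, lvl 3).
Iteration 4: join on cat_id=1 -> Comedy (id 1, parent=NULL, lvl 4).
Iteration 5: parent is NULL; no match; recursion stops.
SUM(lvl) = 0 + 1 + 2 + 3 + 4 = 10.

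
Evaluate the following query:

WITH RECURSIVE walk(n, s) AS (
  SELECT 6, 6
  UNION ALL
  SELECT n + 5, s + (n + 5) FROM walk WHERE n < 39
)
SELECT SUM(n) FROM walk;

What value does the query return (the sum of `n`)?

Base: n=6, s=6.
Iteration 1: 6 < 39 holds -> n = 6 + 5 = 11, s = 6 + 11 = 17.
Iteration 2: 11 < 39 holds -> n = 11 + 5 = 16, s = 17 + 16 = 33.
Iteration 3: 16 < 39 holds -> n = 16 + 5 = 21, s = 33 + 21 = 54.
Iteration 4: 21 < 39 holds -> n = 21 + 5 = 26, s = 54 + 26 = 80.
Iteration 5: 26 < 39 holds -> n = 26 + 5 = 31, s = 80 + 31 = 111.
Iteration 6: 31 < 39 holds -> n = 31 + 5 = 36, s = 111 + 36 = 147.
Iteration 7: 36 < 39 holds -> n = 36 + 5 = 41, s = 147 + 41 = 188.
Iteration 8: 41 < 39 fails; recursion stops.
SUM(n) = 6 + 11 + 16 + 21 + 26 + 31 + 36 + 41 = 188.

188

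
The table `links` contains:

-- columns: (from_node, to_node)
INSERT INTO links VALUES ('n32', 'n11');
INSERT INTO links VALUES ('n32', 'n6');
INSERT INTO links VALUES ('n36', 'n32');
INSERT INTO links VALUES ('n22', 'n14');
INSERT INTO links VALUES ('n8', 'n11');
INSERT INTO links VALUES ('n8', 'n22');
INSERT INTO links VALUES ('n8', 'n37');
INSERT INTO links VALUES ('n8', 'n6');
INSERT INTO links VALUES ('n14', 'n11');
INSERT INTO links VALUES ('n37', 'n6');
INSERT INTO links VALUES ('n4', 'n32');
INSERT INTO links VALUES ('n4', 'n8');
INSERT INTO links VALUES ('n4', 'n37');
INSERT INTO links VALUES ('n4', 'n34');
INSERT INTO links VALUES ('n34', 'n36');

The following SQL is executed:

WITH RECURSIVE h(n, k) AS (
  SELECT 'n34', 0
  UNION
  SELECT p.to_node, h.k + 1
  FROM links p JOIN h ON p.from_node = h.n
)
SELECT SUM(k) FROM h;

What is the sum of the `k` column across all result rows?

Base: (n34, k=0).
Iteration 1: edges from {n34} -> (n36, k=1).
Iteration 2: edges from {n36} -> (n32, k=2).
Iteration 3: edges from {n32} -> (n11, k=3), (n6, k=3).
Iteration 4: no outgoing edges from {n11,n6}; recursion stops.
SUM(k) = 0 + 1 + 2 + 3 + 3 = 9.

9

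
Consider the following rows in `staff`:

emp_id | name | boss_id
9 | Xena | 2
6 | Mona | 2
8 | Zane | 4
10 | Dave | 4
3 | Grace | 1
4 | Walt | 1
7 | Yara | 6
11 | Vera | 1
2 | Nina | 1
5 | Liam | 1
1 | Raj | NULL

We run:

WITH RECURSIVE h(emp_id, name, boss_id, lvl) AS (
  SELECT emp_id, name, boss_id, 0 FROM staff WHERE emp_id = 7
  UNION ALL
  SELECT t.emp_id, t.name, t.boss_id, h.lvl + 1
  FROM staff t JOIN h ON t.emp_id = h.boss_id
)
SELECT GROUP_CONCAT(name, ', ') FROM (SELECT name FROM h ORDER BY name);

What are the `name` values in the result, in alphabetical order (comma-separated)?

Mona, Nina, Raj, Yara

Base: emp_id=7 (Yara), boss_id=6, lvl 0.
Iteration 1: join on emp_id=6 -> Mona (id 6, boss_id=2, lvl 1).
Iteration 2: join on emp_id=2 -> Nina (id 2, boss_id=1, lvl 2).
Iteration 3: join on emp_id=1 -> Raj (id 1, boss_id=NULL, lvl 3).
Iteration 4: boss_id is NULL; no match; recursion stops.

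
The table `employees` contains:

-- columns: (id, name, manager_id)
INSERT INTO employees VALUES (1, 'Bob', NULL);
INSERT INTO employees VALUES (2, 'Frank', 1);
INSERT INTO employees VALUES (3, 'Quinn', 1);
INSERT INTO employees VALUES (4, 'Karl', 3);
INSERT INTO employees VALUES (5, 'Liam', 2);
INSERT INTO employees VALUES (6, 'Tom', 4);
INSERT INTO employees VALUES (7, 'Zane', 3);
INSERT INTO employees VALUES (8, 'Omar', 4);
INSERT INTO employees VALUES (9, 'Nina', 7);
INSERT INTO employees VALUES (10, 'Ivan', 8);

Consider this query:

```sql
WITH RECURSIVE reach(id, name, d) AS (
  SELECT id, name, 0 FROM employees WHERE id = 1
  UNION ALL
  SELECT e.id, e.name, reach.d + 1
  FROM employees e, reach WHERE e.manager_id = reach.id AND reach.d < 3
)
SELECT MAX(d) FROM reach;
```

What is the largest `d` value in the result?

3

Base: id=1 (Bob) at d 0.
Iteration 1: rows with manager_id in {1} -> Frank (id 2, d 1), Quinn (id 3, d 1).
Iteration 2: rows with manager_id in {2,3} -> Karl (id 4, d 2), Liam (id 5, d 2), Zane (id 7, d 2).
Iteration 3: rows with manager_id in {4,5,7} -> Tom (id 6, d 3), Omar (id 8, d 3), Nina (id 9, d 3).
Iteration 4: d < 3 fails for all current rows; recursion stops.
d values: 0, 1, 1, 2, 2, 2, 3, 3, 3; the maximum is 3.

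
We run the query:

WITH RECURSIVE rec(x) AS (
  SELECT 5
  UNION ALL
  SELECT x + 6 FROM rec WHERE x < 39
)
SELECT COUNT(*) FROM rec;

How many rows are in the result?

Base: x=5.
Iteration 1: 5 < 39 holds -> x = 5 + 6 = 11.
Iteration 2: 11 < 39 holds -> x = 11 + 6 = 17.
Iteration 3: 17 < 39 holds -> x = 17 + 6 = 23.
Iteration 4: 23 < 39 holds -> x = 23 + 6 = 29.
Iteration 5: 29 < 39 holds -> x = 29 + 6 = 35.
Iteration 6: 35 < 39 holds -> x = 35 + 6 = 41.
Iteration 7: 41 < 39 fails; recursion stops.
Total rows emitted: 7.

7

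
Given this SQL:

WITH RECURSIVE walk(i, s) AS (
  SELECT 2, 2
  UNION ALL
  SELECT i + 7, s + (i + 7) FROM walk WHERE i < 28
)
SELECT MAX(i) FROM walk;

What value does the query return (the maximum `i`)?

30

Base: i=2, s=2.
Iteration 1: 2 < 28 holds -> i = 2 + 7 = 9, s = 2 + 9 = 11.
Iteration 2: 9 < 28 holds -> i = 9 + 7 = 16, s = 11 + 16 = 27.
Iteration 3: 16 < 28 holds -> i = 16 + 7 = 23, s = 27 + 23 = 50.
Iteration 4: 23 < 28 holds -> i = 23 + 7 = 30, s = 50 + 30 = 80.
Iteration 5: 30 < 28 fails; recursion stops.
i values: 2, 9, 16, 23, 30; the maximum is 30.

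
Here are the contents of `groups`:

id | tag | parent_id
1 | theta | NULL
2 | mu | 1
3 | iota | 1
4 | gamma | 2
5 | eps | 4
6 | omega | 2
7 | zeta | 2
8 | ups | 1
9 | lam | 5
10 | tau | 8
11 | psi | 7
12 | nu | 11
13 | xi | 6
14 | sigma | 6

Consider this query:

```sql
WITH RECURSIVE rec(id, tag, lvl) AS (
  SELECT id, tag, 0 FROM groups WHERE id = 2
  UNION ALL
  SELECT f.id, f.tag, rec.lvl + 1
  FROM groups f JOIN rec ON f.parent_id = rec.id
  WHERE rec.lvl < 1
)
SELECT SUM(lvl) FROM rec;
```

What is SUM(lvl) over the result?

Base: id=2 (mu) at lvl 0.
Iteration 1: rows with parent_id in {2} -> gamma (id 4, lvl 1), omega (id 6, lvl 1), zeta (id 7, lvl 1).
Iteration 2: lvl < 1 fails for all current rows; recursion stops.
SUM(lvl) = 0 + 1 + 1 + 1 = 3.

3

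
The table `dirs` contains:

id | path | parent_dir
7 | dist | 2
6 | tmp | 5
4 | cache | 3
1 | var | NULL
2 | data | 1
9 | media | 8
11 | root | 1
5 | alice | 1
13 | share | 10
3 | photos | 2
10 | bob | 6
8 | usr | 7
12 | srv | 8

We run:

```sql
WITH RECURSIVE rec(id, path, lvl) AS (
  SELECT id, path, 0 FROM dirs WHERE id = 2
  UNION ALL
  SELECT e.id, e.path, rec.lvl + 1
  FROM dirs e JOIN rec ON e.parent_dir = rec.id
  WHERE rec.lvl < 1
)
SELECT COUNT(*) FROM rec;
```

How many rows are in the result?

3

Base: id=2 (data) at lvl 0.
Iteration 1: rows with parent_dir in {2} -> photos (id 3, lvl 1), dist (id 7, lvl 1).
Iteration 2: lvl < 1 fails for all current rows; recursion stops.
Total rows emitted: 3.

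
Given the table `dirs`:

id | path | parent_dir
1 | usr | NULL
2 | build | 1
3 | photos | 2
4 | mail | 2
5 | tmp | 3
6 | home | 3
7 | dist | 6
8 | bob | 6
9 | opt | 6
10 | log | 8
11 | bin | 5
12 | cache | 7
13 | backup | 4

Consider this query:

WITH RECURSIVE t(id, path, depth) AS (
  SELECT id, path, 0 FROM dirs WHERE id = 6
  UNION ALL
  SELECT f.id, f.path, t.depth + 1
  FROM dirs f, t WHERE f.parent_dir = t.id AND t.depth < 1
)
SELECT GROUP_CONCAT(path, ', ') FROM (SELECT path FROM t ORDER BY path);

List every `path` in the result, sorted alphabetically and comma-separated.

bob, dist, home, opt

Base: id=6 (home) at depth 0.
Iteration 1: rows with parent_dir in {6} -> dist (id 7, depth 1), bob (id 8, depth 1), opt (id 9, depth 1).
Iteration 2: depth < 1 fails for all current rows; recursion stops.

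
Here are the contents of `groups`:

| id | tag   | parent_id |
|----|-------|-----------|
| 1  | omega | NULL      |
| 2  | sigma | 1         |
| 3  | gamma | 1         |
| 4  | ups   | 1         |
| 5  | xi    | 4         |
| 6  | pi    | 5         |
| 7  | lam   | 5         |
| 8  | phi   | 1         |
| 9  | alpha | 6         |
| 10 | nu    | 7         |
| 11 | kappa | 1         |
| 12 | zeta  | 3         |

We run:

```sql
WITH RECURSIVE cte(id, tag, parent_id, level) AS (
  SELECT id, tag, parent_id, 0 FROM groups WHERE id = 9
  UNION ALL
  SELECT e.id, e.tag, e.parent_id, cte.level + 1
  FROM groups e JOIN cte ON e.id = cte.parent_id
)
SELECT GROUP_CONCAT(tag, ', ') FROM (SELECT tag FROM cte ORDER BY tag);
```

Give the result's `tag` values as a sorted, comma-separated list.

Base: id=9 (alpha), parent_id=6, level 0.
Iteration 1: join on id=6 -> pi (id 6, parent_id=5, level 1).
Iteration 2: join on id=5 -> xi (id 5, parent_id=4, level 2).
Iteration 3: join on id=4 -> ups (id 4, parent_id=1, level 3).
Iteration 4: join on id=1 -> omega (id 1, parent_id=NULL, level 4).
Iteration 5: parent_id is NULL; no match; recursion stops.

alpha, omega, pi, ups, xi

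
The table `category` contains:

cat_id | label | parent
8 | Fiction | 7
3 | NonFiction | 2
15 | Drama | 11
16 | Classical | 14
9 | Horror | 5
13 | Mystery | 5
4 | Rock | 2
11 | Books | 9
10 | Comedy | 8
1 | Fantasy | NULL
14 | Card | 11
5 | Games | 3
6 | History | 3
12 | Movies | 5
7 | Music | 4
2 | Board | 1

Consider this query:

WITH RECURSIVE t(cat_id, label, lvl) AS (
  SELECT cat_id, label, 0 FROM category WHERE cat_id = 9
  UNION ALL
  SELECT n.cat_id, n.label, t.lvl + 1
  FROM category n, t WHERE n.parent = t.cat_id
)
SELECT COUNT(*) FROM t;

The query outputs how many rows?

Base: cat_id=9 (Horror) at lvl 0.
Iteration 1: rows with parent in {9} -> Books (id 11, lvl 1).
Iteration 2: rows with parent in {11} -> Card (id 14, lvl 2), Drama (id 15, lvl 2).
Iteration 3: rows with parent in {14,15} -> Classical (id 16, lvl 3).
Iteration 4: no rows with parent in {16}; recursion stops.
Total rows emitted: 5.

5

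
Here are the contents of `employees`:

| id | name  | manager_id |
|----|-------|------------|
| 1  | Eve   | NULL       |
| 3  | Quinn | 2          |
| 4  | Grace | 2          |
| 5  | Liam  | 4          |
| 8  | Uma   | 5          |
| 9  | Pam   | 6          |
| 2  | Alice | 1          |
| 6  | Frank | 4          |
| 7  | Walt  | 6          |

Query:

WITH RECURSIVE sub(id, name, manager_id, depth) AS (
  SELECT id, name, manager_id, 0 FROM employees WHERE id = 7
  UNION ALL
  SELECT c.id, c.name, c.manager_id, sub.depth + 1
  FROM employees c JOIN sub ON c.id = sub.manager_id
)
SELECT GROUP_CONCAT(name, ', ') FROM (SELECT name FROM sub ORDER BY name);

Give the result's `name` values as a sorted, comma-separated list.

Base: id=7 (Walt), manager_id=6, depth 0.
Iteration 1: join on id=6 -> Frank (id 6, manager_id=4, depth 1).
Iteration 2: join on id=4 -> Grace (id 4, manager_id=2, depth 2).
Iteration 3: join on id=2 -> Alice (id 2, manager_id=1, depth 3).
Iteration 4: join on id=1 -> Eve (id 1, manager_id=NULL, depth 4).
Iteration 5: manager_id is NULL; no match; recursion stops.

Alice, Eve, Frank, Grace, Walt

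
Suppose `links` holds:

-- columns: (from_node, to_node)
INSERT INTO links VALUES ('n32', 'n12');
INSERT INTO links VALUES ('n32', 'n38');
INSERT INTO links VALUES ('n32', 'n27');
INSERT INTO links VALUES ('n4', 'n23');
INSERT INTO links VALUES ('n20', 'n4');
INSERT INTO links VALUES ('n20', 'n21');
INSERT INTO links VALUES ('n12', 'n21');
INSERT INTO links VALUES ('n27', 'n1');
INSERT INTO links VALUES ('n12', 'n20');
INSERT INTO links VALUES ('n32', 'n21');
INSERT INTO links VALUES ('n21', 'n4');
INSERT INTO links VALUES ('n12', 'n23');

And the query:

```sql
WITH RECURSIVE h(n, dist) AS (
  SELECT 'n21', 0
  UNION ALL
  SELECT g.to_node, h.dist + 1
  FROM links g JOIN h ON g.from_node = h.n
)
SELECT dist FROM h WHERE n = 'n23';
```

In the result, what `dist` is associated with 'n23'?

Base: (n21, dist=0).
Iteration 1: edges from {n21} -> (n4, dist=1).
Iteration 2: edges from {n4} -> (n23, dist=2).
Iteration 3: no outgoing edges from {n23}; recursion stops.

2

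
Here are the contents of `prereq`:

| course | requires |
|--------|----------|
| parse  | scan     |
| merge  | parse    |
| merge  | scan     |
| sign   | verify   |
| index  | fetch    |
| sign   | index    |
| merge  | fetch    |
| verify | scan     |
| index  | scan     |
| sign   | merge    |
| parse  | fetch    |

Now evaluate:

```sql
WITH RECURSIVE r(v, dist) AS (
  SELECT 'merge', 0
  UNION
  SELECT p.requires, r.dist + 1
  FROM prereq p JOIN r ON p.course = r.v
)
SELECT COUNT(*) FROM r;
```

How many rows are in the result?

6

Base: (merge, dist=0).
Iteration 1: edges from {merge} -> (fetch, dist=1), (parse, dist=1), (scan, dist=1).
Iteration 2: edges from {fetch,parse,scan} -> (fetch, dist=2), (scan, dist=2).
Iteration 3: no outgoing edges from {fetch,scan}; recursion stops.
Total rows emitted: 6.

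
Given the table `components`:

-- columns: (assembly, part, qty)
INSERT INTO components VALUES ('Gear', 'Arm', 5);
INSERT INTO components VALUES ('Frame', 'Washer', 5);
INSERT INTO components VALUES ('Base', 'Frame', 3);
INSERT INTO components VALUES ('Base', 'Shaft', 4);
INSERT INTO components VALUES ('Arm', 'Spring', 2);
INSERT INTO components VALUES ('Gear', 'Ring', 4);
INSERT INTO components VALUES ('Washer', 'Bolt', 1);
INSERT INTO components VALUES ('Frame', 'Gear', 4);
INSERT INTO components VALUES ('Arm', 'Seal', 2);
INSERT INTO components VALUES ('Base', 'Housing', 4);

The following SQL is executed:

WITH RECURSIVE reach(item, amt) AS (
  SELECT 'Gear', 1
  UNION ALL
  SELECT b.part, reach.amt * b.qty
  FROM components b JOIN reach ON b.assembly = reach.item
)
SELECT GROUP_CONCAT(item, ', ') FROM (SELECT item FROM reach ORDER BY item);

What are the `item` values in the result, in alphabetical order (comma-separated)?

Base: (Gear, amt=1).
Iteration 1: components of {Gear} -> Arm = 1*5 = 5, Ring = 1*4 = 4.
Iteration 2: components of {Arm,Ring} -> Seal = 5*2 = 10, Spring = 5*2 = 10.
Iteration 3: no further components; recursion stops.

Arm, Gear, Ring, Seal, Spring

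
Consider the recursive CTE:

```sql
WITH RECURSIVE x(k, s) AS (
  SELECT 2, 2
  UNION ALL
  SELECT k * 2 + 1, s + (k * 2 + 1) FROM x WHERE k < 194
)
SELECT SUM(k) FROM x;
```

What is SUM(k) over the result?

Base: k=2, s=2.
Iteration 1: 2 < 194 holds -> k = 2 * 2 + 1 = 5, s = 2 + 5 = 7.
Iteration 2: 5 < 194 holds -> k = 5 * 2 + 1 = 11, s = 7 + 11 = 18.
Iteration 3: 11 < 194 holds -> k = 11 * 2 + 1 = 23, s = 18 + 23 = 41.
Iteration 4: 23 < 194 holds -> k = 23 * 2 + 1 = 47, s = 41 + 47 = 88.
Iteration 5: 47 < 194 holds -> k = 47 * 2 + 1 = 95, s = 88 + 95 = 183.
Iteration 6: 95 < 194 holds -> k = 95 * 2 + 1 = 191, s = 183 + 191 = 374.
Iteration 7: 191 < 194 holds -> k = 191 * 2 + 1 = 383, s = 374 + 383 = 757.
Iteration 8: 383 < 194 fails; recursion stops.
SUM(k) = 2 + 5 + 11 + 23 + 47 + 95 + 191 + 383 = 757.

757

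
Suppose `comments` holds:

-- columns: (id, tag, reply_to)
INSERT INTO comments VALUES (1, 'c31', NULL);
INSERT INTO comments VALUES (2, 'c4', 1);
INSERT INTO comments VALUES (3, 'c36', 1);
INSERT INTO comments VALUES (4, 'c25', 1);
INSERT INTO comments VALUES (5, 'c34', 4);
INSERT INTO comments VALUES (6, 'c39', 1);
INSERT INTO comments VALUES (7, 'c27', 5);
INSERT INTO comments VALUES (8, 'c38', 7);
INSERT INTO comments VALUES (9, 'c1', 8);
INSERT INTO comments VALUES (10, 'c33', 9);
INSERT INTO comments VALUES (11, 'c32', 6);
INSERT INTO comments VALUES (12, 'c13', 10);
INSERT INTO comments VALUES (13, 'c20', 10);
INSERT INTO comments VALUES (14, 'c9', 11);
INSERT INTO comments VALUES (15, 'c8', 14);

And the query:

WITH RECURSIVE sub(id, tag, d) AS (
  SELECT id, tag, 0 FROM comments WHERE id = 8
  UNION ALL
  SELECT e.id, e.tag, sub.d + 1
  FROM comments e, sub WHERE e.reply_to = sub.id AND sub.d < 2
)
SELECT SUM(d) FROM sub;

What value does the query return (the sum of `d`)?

Base: id=8 (c38) at d 0.
Iteration 1: rows with reply_to in {8} -> c1 (id 9, d 1).
Iteration 2: rows with reply_to in {9} -> c33 (id 10, d 2).
Iteration 3: d < 2 fails for all current rows; recursion stops.
SUM(d) = 0 + 1 + 2 = 3.

3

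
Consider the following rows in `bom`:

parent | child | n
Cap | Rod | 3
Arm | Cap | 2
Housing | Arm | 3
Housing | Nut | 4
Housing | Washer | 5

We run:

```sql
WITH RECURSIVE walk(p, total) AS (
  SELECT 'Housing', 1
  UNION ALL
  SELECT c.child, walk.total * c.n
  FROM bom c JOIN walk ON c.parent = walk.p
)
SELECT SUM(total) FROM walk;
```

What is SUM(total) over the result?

Base: (Housing, total=1).
Iteration 1: components of {Housing} -> Arm = 1*3 = 3, Nut = 1*4 = 4, Washer = 1*5 = 5.
Iteration 2: components of {Arm,Nut,Washer} -> Cap = 3*2 = 6.
Iteration 3: components of {Cap} -> Rod = 6*3 = 18.
Iteration 4: no further components; recursion stops.
SUM(total) = 1 + 4 + 3 + 5 + 6 + 18 = 37.

37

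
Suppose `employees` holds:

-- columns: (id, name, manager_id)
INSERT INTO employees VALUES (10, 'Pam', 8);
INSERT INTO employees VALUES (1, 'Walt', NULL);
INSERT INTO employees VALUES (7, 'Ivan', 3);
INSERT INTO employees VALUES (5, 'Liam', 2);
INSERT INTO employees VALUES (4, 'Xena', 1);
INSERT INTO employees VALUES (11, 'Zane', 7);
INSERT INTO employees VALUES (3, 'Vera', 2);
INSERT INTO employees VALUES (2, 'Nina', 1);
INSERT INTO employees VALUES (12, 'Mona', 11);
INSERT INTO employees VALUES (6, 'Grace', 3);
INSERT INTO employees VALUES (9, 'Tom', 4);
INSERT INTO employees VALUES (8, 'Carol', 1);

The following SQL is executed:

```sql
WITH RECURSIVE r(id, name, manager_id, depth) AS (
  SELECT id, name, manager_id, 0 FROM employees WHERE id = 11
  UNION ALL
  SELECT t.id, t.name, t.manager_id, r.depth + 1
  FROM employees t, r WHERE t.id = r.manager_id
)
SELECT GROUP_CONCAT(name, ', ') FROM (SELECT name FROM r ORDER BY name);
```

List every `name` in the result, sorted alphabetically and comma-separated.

Base: id=11 (Zane), manager_id=7, depth 0.
Iteration 1: join on id=7 -> Ivan (id 7, manager_id=3, depth 1).
Iteration 2: join on id=3 -> Vera (id 3, manager_id=2, depth 2).
Iteration 3: join on id=2 -> Nina (id 2, manager_id=1, depth 3).
Iteration 4: join on id=1 -> Walt (id 1, manager_id=NULL, depth 4).
Iteration 5: manager_id is NULL; no match; recursion stops.

Ivan, Nina, Vera, Walt, Zane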